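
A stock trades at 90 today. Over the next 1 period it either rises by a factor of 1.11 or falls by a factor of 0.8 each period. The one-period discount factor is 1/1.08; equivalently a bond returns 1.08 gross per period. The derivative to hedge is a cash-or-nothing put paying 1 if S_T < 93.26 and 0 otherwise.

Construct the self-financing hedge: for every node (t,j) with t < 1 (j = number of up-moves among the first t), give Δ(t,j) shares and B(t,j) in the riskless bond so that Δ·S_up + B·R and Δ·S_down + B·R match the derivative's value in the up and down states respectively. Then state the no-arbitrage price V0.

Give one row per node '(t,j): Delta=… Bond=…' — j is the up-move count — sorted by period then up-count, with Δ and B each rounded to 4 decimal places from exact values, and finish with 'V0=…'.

(0,0): Delta=-0.0358 Bond=3.3154
V0=0.0896

Since d<R<u, set p* = (R−d)/(u−d) = 0.9032; price each node as the discounted p*-expectation of its children.
Payoff layer (t=1): V(1,0)=1.0000, V(1,1)=0.0000
Node (0,0) S=90.0000: V=(p*·0.0000+(1−p*)·1.0000)/1.08=0.0896; Δ=(0.0000−1.0000)/(99.9000−72.0000)=-0.0358; B=V−Δ·S=3.3154
Check: Δ(0,0)·S0 + B(0,0) = 0.0896 = V0.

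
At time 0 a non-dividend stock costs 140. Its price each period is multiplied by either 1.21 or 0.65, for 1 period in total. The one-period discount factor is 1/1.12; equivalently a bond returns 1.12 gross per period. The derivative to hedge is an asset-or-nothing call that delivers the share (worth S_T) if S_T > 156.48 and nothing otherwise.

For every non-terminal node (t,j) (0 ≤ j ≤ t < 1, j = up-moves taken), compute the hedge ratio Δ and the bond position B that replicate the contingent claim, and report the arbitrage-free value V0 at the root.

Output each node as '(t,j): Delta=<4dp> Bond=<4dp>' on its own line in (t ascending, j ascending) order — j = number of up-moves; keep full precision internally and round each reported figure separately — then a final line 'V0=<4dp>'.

(0,0): Delta=2.1607 Bond=-175.5580
V0=126.9420

Under the risk-neutral measure, an up-move has probability p* = (R−d)/(u−d) = 0.8393 and values discount at R = 1.12.
Terminal values V(1,·): V(1,0)=0.0000, V(1,1)=169.4000
(0,0): S=140.0000. Δ = (V_up−V_dn)/(S_up−S_dn) = (169.4000−0.0000)/(169.4000−91.0000) = 2.1607. V = [p*·169.4000 + (1−p*)·0.0000]/1.12 = 126.9420. B = V − Δ·S = -175.5580.
The time-0 hedge costs 126.9420, which is the no-arbitrage price.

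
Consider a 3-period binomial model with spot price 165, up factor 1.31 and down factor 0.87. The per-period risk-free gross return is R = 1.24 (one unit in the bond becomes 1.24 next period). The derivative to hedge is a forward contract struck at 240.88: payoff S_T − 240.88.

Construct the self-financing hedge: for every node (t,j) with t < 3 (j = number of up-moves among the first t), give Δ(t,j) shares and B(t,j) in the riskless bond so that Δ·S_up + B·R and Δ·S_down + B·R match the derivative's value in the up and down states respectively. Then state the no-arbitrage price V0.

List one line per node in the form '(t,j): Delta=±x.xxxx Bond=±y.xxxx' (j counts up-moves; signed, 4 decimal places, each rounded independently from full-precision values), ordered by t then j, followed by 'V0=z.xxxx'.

(0,0): Delta=1.0000 Bond=-126.3385
(1,0): Delta=1.0000 Bond=-156.6597
(1,1): Delta=1.0000 Bond=-156.6597
(2,0): Delta=1.0000 Bond=-194.2581
(2,1): Delta=1.0000 Bond=-194.2581
(2,2): Delta=1.0000 Bond=-194.2581
V0=38.6615

Since d<R<u, set p* = (R−d)/(u−d) = 0.8409; price each node as the discounted p*-expectation of its children.
Terminal values V(3,·): V(3,0)=-132.2270, V(3,1)=-77.2761, V(3,2)=5.4662, V(3,3)=130.0550
Node (2,0) S=124.8885: V=(p*·-77.2761+(1−p*)·-132.2270)/1.24=-69.3696; Δ=(-77.2761−-132.2270)/(163.6039−108.6530)=1.0000; B=V−Δ·S=-194.2581
Node (2,1) S=188.0505: V=(p*·5.4662+(1−p*)·-77.2761)/1.24=-6.2076; Δ=(5.4662−-77.2761)/(246.3462−163.6039)=1.0000; B=V−Δ·S=-194.2581
Node (2,2) S=283.1565: V=(p*·130.0550+(1−p*)·5.4662)/1.24=88.8984; Δ=(130.0550−5.4662)/(370.9350−246.3462)=1.0000; B=V−Δ·S=-194.2581
Node (1,0) S=143.5500: V=(p*·-6.2076+(1−p*)·-69.3696)/1.24=-13.1097; Δ=(-6.2076−-69.3696)/(188.0505−124.8885)=1.0000; B=V−Δ·S=-156.6597
Node (1,1) S=216.1500: V=(p*·88.8984+(1−p*)·-6.2076)/1.24=59.4903; Δ=(88.8984−-6.2076)/(283.1565−188.0505)=1.0000; B=V−Δ·S=-156.6597
Node (0,0) S=165.0000: V=(p*·59.4903+(1−p*)·-13.1097)/1.24=38.6615; Δ=(59.4903−-13.1097)/(216.1500−143.5500)=1.0000; B=V−Δ·S=-126.3385
The time-0 hedge costs 38.6615, which is the no-arbitrage price.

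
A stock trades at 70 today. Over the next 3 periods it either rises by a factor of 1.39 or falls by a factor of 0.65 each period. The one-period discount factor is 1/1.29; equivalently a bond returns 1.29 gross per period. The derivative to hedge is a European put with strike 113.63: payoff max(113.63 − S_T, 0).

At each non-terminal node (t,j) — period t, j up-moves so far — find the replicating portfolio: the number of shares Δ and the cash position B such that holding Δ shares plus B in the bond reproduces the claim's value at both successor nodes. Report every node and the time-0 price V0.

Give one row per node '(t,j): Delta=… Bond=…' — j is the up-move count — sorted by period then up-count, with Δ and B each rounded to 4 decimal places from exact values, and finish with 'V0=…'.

(0,0): Delta=-0.3547 Bond=30.1729
(1,0): Delta=-1.0000 Bond=68.2832
(1,1): Delta=-0.3076 Bond=34.3355
(2,0): Delta=-1.0000 Bond=88.0853
(2,1): Delta=-1.0000 Bond=88.0853
(2,2): Delta=-0.2570 Bond=37.4503
V0=5.3423

Risk-neutral probability p* = (R−d)/(u−d) = (1.29−0.65)/(1.39−0.65) = 0.8649.
Terminal values V(3,·): V(3,0)=94.4062, V(3,1)=72.5207, V(3,2)=25.7194, V(3,3)=0.0000
Node (2,0) S=29.5750: V=(p*·72.5207+(1−p*)·94.4062)/1.29=58.5103; Δ=(72.5207−94.4062)/(41.1093−19.2238)=-1.0000; B=V−Δ·S=88.0853
Node (2,1) S=63.2450: V=(p*·25.7194+(1−p*)·72.5207)/1.29=24.8403; Δ=(25.7194−72.5207)/(87.9105−41.1093)=-1.0000; B=V−Δ·S=88.0853
Node (2,2) S=135.2470: V=(p*·0.0000+(1−p*)·25.7194)/1.29=2.6943; Δ=(0.0000−25.7194)/(187.9933−87.9106)=-0.2570; B=V−Δ·S=37.4503
Node (1,0) S=45.5000: V=(p*·24.8403+(1−p*)·58.5103)/1.29=22.7832; Δ=(24.8403−58.5103)/(63.2450−29.5750)=-1.0000; B=V−Δ·S=68.2832
Node (1,1) S=97.3000: V=(p*·2.6943+(1−p*)·24.8403)/1.29=4.4085; Δ=(2.6943−24.8403)/(135.2470−63.2450)=-0.3076; B=V−Δ·S=34.3355
Node (0,0) S=70.0000: V=(p*·4.4085+(1−p*)·22.7832)/1.29=5.3423; Δ=(4.4085−22.7832)/(97.3000−45.5000)=-0.3547; B=V−Δ·S=30.1729
Self-financing check: at every node Δ·S+B equals the discounted successor values.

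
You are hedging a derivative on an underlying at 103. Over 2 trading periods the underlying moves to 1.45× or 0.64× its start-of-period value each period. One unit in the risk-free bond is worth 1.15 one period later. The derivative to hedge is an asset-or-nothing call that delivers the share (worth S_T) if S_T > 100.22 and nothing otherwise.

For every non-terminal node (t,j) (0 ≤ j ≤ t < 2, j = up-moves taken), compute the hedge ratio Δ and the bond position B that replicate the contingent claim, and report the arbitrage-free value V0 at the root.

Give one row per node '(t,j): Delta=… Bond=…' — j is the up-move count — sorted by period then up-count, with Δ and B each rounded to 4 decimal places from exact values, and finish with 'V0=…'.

No-arbitrage ⇒ martingale measure with p* = (R−d)/(u−d) = 0.6296.
Terminal values V(2,·): V(2,0)=0.0000, V(2,1)=0.0000, V(2,2)=216.5575
(1,0): S=65.9200. Δ = (V_up−V_dn)/(S_up−S_dn) = (0.0000−0.0000)/(95.5840−42.1888) = 0.0000. V = [p*·0.0000 + (1−p*)·0.0000]/1.15 = 0.0000. B = V − Δ·S = 0.0000.
(1,1): S=149.3500. Δ = (V_up−V_dn)/(S_up−S_dn) = (216.5575−0.0000)/(216.5575−95.5840) = 1.7901. V = [p*·216.5575 + (1−p*)·0.0000]/1.15 = 118.5661. B = V − Δ·S = -148.7888.
(0,0): S=103.0000. Δ = (V_up−V_dn)/(S_up−S_dn) = (118.5661−0.0000)/(149.3500−65.9200) = 1.4211. V = [p*·118.5661 + (1−p*)·0.0000]/1.15 = 64.9154. B = V − Δ·S = -81.4625.
Root portfolio cost Δ·103+B reproduces V0=64.9154.

(0,0): Delta=1.4211 Bond=-81.4625
(1,0): Delta=0.0000 Bond=0.0000
(1,1): Delta=1.7901 Bond=-148.7888
V0=64.9154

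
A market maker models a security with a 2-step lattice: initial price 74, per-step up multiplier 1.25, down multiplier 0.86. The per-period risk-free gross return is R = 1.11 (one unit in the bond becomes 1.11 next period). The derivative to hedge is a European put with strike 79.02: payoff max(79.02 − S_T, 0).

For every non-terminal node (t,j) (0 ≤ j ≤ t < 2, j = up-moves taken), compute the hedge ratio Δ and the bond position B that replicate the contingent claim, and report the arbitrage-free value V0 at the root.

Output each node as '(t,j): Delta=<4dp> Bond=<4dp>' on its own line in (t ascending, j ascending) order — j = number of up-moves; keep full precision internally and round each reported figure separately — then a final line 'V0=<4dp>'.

Since d<R<u, set p* = (R−d)/(u−d) = 0.6410; price each node as the discounted p*-expectation of its children.
Payoff layer (t=2): V(2,0)=24.2896, V(2,1)=0.0000, V(2,2)=0.0000
Node (1,0) S=63.6400: V=(p*·0.0000+(1−p*)·24.2896)/1.11=7.8553; Δ=(0.0000−24.2896)/(79.5500−54.7304)=-0.9786; B=V−Δ·S=70.1363
Node (1,1) S=92.5000: V=(p*·0.0000+(1−p*)·0.0000)/1.11=0.0000; Δ=(0.0000−0.0000)/(115.6250−79.5500)=0.0000; B=V−Δ·S=0.0000
Node (0,0) S=74.0000: V=(p*·0.0000+(1−p*)·7.8553)/1.11=2.5404; Δ=(0.0000−7.8553)/(92.5000−63.6400)=-0.2722; B=V−Δ·S=22.6821
Self-financing check: at every node Δ·S+B equals the discounted successor values.

(0,0): Delta=-0.2722 Bond=22.6821
(1,0): Delta=-0.9786 Bond=70.1363
(1,1): Delta=0.0000 Bond=0.0000
V0=2.5404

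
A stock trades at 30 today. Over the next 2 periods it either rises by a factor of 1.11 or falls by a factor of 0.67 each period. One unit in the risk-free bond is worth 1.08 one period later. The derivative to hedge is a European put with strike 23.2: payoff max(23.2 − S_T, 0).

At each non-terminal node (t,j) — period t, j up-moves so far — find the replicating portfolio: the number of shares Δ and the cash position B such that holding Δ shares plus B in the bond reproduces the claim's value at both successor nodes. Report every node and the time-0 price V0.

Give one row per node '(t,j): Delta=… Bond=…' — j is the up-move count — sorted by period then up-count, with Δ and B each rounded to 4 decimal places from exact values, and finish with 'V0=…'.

(0,0): Delta=-0.1004 Bond=3.1478
(1,0): Delta=-1.0000 Bond=21.4815
(1,1): Delta=-0.0607 Bond=2.0766
V0=0.1356

The replicating-portfolio and risk-neutral prices coincide; use p* = (1.08−0.67)/(1.11−0.67) = 0.9318 for the latter.
At expiry t=2: V(2,0)=9.7330, V(2,1)=0.8890, V(2,2)=0.0000
(1,0): S=20.1000. Δ = (V_up−V_dn)/(S_up−S_dn) = (0.8890−9.7330)/(22.3110−13.4670) = -1.0000. V = [p*·0.8890 + (1−p*)·9.7330]/1.08 = 1.3815. B = V − Δ·S = 21.4815.
(1,1): S=33.3000. Δ = (V_up−V_dn)/(S_up−S_dn) = (0.0000−0.8890)/(36.9630−22.3110) = -0.0607. V = [p*·0.0000 + (1−p*)·0.8890]/1.08 = 0.0561. B = V − Δ·S = 2.0766.
(0,0): S=30.0000. Δ = (V_up−V_dn)/(S_up−S_dn) = (0.0561−1.3815)/(33.3000−20.1000) = -0.1004. V = [p*·0.0561 + (1−p*)·1.3815]/1.08 = 0.1356. B = V − Δ·S = 3.1478.
The time-0 hedge costs 0.1356, which is the no-arbitrage price.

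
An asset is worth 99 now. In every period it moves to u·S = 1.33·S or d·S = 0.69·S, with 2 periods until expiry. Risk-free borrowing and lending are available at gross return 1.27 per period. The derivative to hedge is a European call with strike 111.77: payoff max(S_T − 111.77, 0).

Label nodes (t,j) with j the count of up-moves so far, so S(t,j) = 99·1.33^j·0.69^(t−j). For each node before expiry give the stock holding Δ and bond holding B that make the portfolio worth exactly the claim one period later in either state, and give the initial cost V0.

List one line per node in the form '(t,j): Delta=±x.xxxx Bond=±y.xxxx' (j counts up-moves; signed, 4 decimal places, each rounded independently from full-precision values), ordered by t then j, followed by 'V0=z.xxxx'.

(0,0): Delta=0.7135 Bond=-38.3764
(1,0): Delta=0.0000 Bond=0.0000
(1,1): Delta=0.7518 Bond=-53.7798
V0=32.2584

The replicating-portfolio and risk-neutral prices coincide; use p* = (1.27−0.69)/(1.33−0.69) = 0.9062 for the latter.
Terminal payoffs: V(2,0)=0.0000, V(2,1)=0.0000, V(2,2)=63.3511
(1,0): S=68.3100. Δ = (V_up−V_dn)/(S_up−S_dn) = (0.0000−0.0000)/(90.8523−47.1339) = 0.0000. V = [p*·0.0000 + (1−p*)·0.0000]/1.27 = 0.0000. B = V − Δ·S = 0.0000.
(1,1): S=131.6700. Δ = (V_up−V_dn)/(S_up−S_dn) = (63.3511−0.0000)/(175.1211−90.8523) = 0.7518. V = [p*·63.3511 + (1−p*)·0.0000]/1.27 = 45.2062. B = V − Δ·S = -53.7798.
(0,0): S=99.0000. Δ = (V_up−V_dn)/(S_up−S_dn) = (45.2062−0.0000)/(131.6700−68.3100) = 0.7135. V = [p*·45.2062 + (1−p*)·0.0000]/1.27 = 32.2584. B = V − Δ·S = -38.3764.
Each (Δ,B) replicates both successor values, so the strategy is self-financing and V0 is arbitrage-free.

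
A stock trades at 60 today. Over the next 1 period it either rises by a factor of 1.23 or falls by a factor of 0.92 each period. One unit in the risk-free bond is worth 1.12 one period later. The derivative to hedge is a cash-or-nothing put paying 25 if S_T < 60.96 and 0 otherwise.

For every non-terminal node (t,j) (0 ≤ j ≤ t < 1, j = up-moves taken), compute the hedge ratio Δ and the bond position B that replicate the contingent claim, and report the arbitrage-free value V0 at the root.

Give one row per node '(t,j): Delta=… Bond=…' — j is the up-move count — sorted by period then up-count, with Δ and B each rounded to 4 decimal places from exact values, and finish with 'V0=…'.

Risk-neutral probability p* = (R−d)/(u−d) = (1.12−0.92)/(1.23−0.92) = 0.6452.
At expiry t=1: V(1,0)=25.0000, V(1,1)=0.0000
  t=0,j=0: stock 60.0000 → up 73.8000 (V=0.0000), down 55.2000 (V=25.0000). Price 7.9205; hedge Δ=-1.3441, bond B=88.5657.
Check: Δ(0,0)·S0 + B(0,0) = 7.9205 = V0.

(0,0): Delta=-1.3441 Bond=88.5657
V0=7.9205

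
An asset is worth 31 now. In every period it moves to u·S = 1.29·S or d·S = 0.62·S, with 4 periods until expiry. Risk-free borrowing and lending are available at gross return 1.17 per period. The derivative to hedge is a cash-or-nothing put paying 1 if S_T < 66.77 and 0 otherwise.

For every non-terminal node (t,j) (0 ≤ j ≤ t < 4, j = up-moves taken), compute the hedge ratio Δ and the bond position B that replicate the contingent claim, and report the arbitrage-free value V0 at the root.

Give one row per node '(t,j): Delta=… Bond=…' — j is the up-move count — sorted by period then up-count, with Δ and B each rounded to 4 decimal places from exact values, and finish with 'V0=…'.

(0,0): Delta=-0.0166 Bond=0.8068
(1,0): Delta=0.0000 Bond=0.6244
(1,1): Delta=-0.0184 Bond=1.0137
(2,0): Delta=0.0000 Bond=0.7305
(2,1): Delta=0.0000 Bond=0.7305
(2,2): Delta=-0.0203 Bond=1.2854
(3,0): Delta=0.0000 Bond=0.8547
(3,1): Delta=0.0000 Bond=0.8547
(3,2): Delta=0.0000 Bond=0.8547
(3,3): Delta=-0.0224 Bond=1.6456
V0=0.2913

No-arbitrage ⇒ martingale measure with p* = (R−d)/(u−d) = 0.8209.
Terminal payoffs: V(4,0)=1.0000, V(4,1)=1.0000, V(4,2)=1.0000, V(4,3)=1.0000, V(4,4)=0.0000
  t=3,j=0: stock 7.3882 → up 9.5307 (V=1.0000), down 4.5807 (V=1.0000). Price 0.8547; hedge Δ=0.0000, bond B=0.8547.
  t=3,j=1: stock 15.3722 → up 19.8301 (V=1.0000), down 9.5307 (V=1.0000). Price 0.8547; hedge Δ=0.0000, bond B=0.8547.
  t=3,j=2: stock 31.9840 → up 41.2594 (V=1.0000), down 19.8301 (V=1.0000). Price 0.8547; hedge Δ=0.0000, bond B=0.8547.
  t=3,j=3: stock 66.5474 → up 85.8461 (V=0.0000), down 41.2594 (V=1.0000). Price 0.1531; hedge Δ=-0.0224, bond B=1.6456.
  t=2,j=0: stock 11.9164 → up 15.3722 (V=0.8547), down 7.3882 (V=0.8547). Price 0.7305; hedge Δ=0.0000, bond B=0.7305.
  t=2,j=1: stock 24.7938 → up 31.9840 (V=0.8547), down 15.3722 (V=0.8547). Price 0.7305; hedge Δ=0.0000, bond B=0.7305.
  t=2,j=2: stock 51.5871 → up 66.5474 (V=0.1531), down 31.9840 (V=0.8547). Price 0.2382; hedge Δ=-0.0203, bond B=1.2854.
  t=1,j=0: stock 19.2200 → up 24.7938 (V=0.7305), down 11.9164 (V=0.7305). Price 0.6244; hedge Δ=0.0000, bond B=0.6244.
  t=1,j=1: stock 39.9900 → up 51.5871 (V=0.2382), down 24.7938 (V=0.7305). Price 0.2790; hedge Δ=-0.0184, bond B=1.0137.
  t=0,j=0: stock 31.0000 → up 39.9900 (V=0.2790), down 19.2200 (V=0.6244). Price 0.2913; hedge Δ=-0.0166, bond B=0.8068.
The time-0 hedge costs 0.2913, which is the no-arbitrage price.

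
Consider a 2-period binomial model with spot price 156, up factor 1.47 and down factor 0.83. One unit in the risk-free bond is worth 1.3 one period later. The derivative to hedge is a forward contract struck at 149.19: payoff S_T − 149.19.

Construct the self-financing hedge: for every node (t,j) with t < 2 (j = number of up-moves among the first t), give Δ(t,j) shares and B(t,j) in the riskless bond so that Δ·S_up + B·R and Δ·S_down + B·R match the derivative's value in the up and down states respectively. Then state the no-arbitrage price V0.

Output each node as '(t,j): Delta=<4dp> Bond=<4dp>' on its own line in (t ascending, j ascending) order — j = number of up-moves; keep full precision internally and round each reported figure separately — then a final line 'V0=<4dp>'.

(0,0): Delta=1.0000 Bond=-88.2781
(1,0): Delta=1.0000 Bond=-114.7615
(1,1): Delta=1.0000 Bond=-114.7615
V0=67.7219

The replicating-portfolio and risk-neutral prices coincide; use p* = (1.3−0.83)/(1.47−0.83) = 0.7344 for the latter.
At expiry t=2: V(2,0)=-41.7216, V(2,1)=41.1456, V(2,2)=187.9104
(1,0): S=129.4800. Δ = (V_up−V_dn)/(S_up−S_dn) = (41.1456−-41.7216)/(190.3356−107.4684) = 1.0000. V = [p*·41.1456 + (1−p*)·-41.7216]/1.3 = 14.7185. B = V − Δ·S = -114.7615.
(1,1): S=229.3200. Δ = (V_up−V_dn)/(S_up−S_dn) = (187.9104−41.1456)/(337.1004−190.3356) = 1.0000. V = [p*·187.9104 + (1−p*)·41.1456]/1.3 = 114.5585. B = V − Δ·S = -114.7615.
(0,0): S=156.0000. Δ = (V_up−V_dn)/(S_up−S_dn) = (114.5585−14.7185)/(229.3200−129.4800) = 1.0000. V = [p*·114.5585 + (1−p*)·14.7185]/1.3 = 67.7219. B = V − Δ·S = -88.2781.
Each (Δ,B) replicates both successor values, so the strategy is self-financing and V0 is arbitrage-free.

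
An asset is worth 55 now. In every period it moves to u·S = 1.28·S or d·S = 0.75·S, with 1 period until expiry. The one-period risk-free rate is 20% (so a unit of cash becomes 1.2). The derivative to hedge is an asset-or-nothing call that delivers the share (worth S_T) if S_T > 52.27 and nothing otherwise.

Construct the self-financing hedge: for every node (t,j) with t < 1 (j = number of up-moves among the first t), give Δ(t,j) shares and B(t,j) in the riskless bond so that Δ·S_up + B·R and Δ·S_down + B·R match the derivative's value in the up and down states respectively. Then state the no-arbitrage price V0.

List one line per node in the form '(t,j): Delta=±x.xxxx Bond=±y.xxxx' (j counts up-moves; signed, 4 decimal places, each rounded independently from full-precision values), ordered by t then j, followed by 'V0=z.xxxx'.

(0,0): Delta=2.4151 Bond=-83.0189
V0=49.8113

The replicating-portfolio and risk-neutral prices coincide; use p* = (1.2−0.75)/(1.28−0.75) = 0.8491 for the latter.
Terminal payoffs: V(1,0)=0.0000, V(1,1)=70.4000
  t=0,j=0: stock 55.0000 → up 70.4000 (V=70.4000), down 41.2500 (V=0.0000). Price 49.8113; hedge Δ=2.4151, bond B=-83.0189.
Check: Δ(0,0)·S0 + B(0,0) = 49.8113 = V0.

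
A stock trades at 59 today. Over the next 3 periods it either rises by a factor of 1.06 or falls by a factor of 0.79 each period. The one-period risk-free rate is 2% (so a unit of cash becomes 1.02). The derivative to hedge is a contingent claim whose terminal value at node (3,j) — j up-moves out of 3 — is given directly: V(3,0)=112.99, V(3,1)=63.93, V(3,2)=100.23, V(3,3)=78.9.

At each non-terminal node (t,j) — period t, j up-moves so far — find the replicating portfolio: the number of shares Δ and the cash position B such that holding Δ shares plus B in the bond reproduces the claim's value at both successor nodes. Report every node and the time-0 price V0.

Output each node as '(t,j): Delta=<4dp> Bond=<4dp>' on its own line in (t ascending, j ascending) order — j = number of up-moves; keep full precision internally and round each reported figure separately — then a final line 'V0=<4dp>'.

The replicating-portfolio and risk-neutral prices coincide; use p* = (1.02−0.79)/(1.06−0.79) = 0.8519 for the latter.
Payoff layer (t=3): V(3,0)=112.9900, V(3,1)=63.9300, V(3,2)=100.2300, V(3,3)=78.9000
  t=2,j=0: stock 36.8219 → up 39.0312 (V=63.9300), down 29.0893 (V=112.9900). Price 69.8021; hedge Δ=-4.9347, bond B=251.5058.
  t=2,j=1: stock 49.4066 → up 52.3710 (V=100.2300), down 39.0312 (V=63.9300). Price 92.9924; hedge Δ=2.7212, bond B=-41.4521.
  t=2,j=2: stock 66.2924 → up 70.2699 (V=78.9000), down 52.3710 (V=100.2300). Price 80.4510; hedge Δ=-1.1917, bond B=159.4510.
  t=1,j=0: stock 46.6100 → up 49.4066 (V=92.9924), down 36.8219 (V=69.8021). Price 87.8008; hedge Δ=1.8427, bond B=1.9109.
  t=1,j=1: stock 62.5400 → up 66.2924 (V=80.4510), down 49.4066 (V=92.9924). Price 80.6951; hedge Δ=-0.7427, bond B=127.1447.
  t=0,j=0: stock 59.0000 → up 62.5400 (V=80.6951), down 46.6100 (V=87.8008). Price 80.1449; hedge Δ=-0.4461, bond B=106.4623.
The time-0 hedge costs 80.1449, which is the no-arbitrage price.

(0,0): Delta=-0.4461 Bond=106.4623
(1,0): Delta=1.8427 Bond=1.9109
(1,1): Delta=-0.7427 Bond=127.1447
(2,0): Delta=-4.9347 Bond=251.5058
(2,1): Delta=2.7212 Bond=-41.4521
(2,2): Delta=-1.1917 Bond=159.4510
V0=80.1449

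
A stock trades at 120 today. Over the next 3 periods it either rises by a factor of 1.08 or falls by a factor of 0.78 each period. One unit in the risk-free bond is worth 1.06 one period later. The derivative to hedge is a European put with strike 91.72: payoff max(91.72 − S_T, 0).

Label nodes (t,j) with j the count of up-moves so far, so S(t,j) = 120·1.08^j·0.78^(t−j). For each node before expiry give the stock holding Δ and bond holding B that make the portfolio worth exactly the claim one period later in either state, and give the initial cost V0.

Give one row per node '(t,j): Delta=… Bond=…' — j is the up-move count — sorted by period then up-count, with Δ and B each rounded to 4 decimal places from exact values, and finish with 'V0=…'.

Since d<R<u, set p* = (R−d)/(u−d) = 0.9333; price each node as the discounted p*-expectation of its children.
Payoff layer (t=3): V(3,0)=34.7738, V(3,1)=12.8714, V(3,2)=0.0000, V(3,3)=0.0000
Node (2,0) S=73.0080: V=(p*·12.8714+(1−p*)·34.7738)/1.06=13.5203; Δ=(12.8714−34.7738)/(78.8486−56.9462)=-1.0000; B=V−Δ·S=86.5283
Node (2,1) S=101.0880: V=(p*·0.0000+(1−p*)·12.8714)/1.06=0.8095; Δ=(0.0000−12.8714)/(109.1750−78.8486)=-0.4244; B=V−Δ·S=43.7141
Node (2,2) S=139.9680: V=(p*·0.0000+(1−p*)·0.0000)/1.06=0.0000; Δ=(0.0000−0.0000)/(151.1654−109.1750)=0.0000; B=V−Δ·S=0.0000
Node (1,0) S=93.6000: V=(p*·0.8095+(1−p*)·13.5203)/1.06=1.5631; Δ=(0.8095−13.5203)/(101.0880−73.0080)=-0.4527; B=V−Δ·S=43.9324
Node (1,1) S=129.6000: V=(p*·0.0000+(1−p*)·0.8095)/1.06=0.0509; Δ=(0.0000−0.8095)/(139.9680−101.0880)=-0.0208; B=V−Δ·S=2.7493
Node (0,0) S=120.0000: V=(p*·0.0509+(1−p*)·1.5631)/1.06=0.1431; Δ=(0.0509−1.5631)/(129.6000−93.6000)=-0.0420; B=V−Δ·S=5.1838
Check: Δ(0,0)·S0 + B(0,0) = 0.1431 = V0.

(0,0): Delta=-0.0420 Bond=5.1838
(1,0): Delta=-0.4527 Bond=43.9324
(1,1): Delta=-0.0208 Bond=2.7493
(2,0): Delta=-1.0000 Bond=86.5283
(2,1): Delta=-0.4244 Bond=43.7141
(2,2): Delta=0.0000 Bond=0.0000
V0=0.1431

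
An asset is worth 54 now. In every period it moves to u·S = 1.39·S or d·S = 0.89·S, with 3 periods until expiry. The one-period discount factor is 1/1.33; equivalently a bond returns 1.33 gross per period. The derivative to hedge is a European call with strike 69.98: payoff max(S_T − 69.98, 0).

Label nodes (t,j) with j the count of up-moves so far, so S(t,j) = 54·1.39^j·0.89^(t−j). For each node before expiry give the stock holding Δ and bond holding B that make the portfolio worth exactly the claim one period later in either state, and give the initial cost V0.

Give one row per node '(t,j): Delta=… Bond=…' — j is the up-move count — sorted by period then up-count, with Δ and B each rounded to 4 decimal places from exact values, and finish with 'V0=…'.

(0,0): Delta=0.9470 Bond=-26.6903
(1,0): Delta=0.6299 Bond=-20.2578
(1,1): Delta=0.9747 Bond=-37.5764
(2,0): Delta=0.0000 Bond=0.0000
(2,1): Delta=0.6849 Bond=-30.6170
(2,2): Delta=1.0000 Bond=-52.6165
V0=24.4482

Under the risk-neutral measure, an up-move has probability p* = (R−d)/(u−d) = 0.8800 and values discount at R = 1.33.
At expiry t=3: V(3,0)=0.0000, V(3,1)=0.0000, V(3,2)=22.8767, V(3,3)=75.0434
Node (2,0) S=42.7734: V=(p*·0.0000+(1−p*)·0.0000)/1.33=0.0000; Δ=(0.0000−0.0000)/(59.4550−38.0683)=0.0000; B=V−Δ·S=0.0000
Node (2,1) S=66.8034: V=(p*·22.8767+(1−p*)·0.0000)/1.33=15.1365; Δ=(22.8767−0.0000)/(92.8567−59.4550)=0.6849; B=V−Δ·S=-30.6170
Node (2,2) S=104.3334: V=(p*·75.0434+(1−p*)·22.8767)/1.33=51.7169; Δ=(75.0434−22.8767)/(145.0234−92.8567)=1.0000; B=V−Δ·S=-52.6165
Node (1,0) S=48.0600: V=(p*·15.1365+(1−p*)·0.0000)/1.33=10.0151; Δ=(15.1365−0.0000)/(66.8034−42.7734)=0.6299; B=V−Δ·S=-20.2578
Node (1,1) S=75.0600: V=(p*·51.7169+(1−p*)·15.1365)/1.33=35.5844; Δ=(51.7169−15.1365)/(104.3334−66.8034)=0.9747; B=V−Δ·S=-37.5764
Node (0,0) S=54.0000: V=(p*·35.5844+(1−p*)·10.0151)/1.33=24.4482; Δ=(35.5844−10.0151)/(75.0600−48.0600)=0.9470; B=V−Δ·S=-26.6903
Check: Δ(0,0)·S0 + B(0,0) = 24.4482 = V0.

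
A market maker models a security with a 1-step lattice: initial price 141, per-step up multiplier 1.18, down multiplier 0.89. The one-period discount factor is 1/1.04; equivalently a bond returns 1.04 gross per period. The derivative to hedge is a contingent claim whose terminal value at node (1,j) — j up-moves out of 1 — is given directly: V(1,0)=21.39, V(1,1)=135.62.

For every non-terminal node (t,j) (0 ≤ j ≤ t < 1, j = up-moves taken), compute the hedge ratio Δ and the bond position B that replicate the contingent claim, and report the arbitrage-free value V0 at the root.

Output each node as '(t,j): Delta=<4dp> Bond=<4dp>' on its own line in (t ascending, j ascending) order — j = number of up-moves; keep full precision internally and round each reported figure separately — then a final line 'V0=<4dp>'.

(0,0): Delta=2.7936 Bond=-316.5172
V0=77.3793

No-arbitrage ⇒ martingale measure with p* = (R−d)/(u−d) = 0.5172.
Terminal payoffs: V(1,0)=21.3900, V(1,1)=135.6200
Node (0,0) S=141.0000: V=(p*·135.6200+(1−p*)·21.3900)/1.04=77.3793; Δ=(135.6200−21.3900)/(166.3800−125.4900)=2.7936; B=V−Δ·S=-316.5172
Check: Δ(0,0)·S0 + B(0,0) = 77.3793 = V0.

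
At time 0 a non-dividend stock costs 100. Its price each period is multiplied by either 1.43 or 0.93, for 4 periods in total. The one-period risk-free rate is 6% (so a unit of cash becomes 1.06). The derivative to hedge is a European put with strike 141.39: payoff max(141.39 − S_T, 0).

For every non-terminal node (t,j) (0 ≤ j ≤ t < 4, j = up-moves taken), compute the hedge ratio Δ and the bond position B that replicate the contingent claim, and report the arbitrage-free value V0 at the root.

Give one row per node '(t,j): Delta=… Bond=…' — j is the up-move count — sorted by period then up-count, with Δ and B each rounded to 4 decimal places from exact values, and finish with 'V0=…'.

Under the risk-neutral measure, an up-move has probability p* = (R−d)/(u−d) = 0.2600 and values discount at R = 1.06.
Terminal values V(4,·): V(4,0)=66.5848, V(4,1)=26.3669, V(4,2)=0.0000, V(4,3)=0.0000, V(4,4)=0.0000
Node (3,0) S=80.4357: V=(p*·26.3669+(1−p*)·66.5848)/1.06=52.9511; Δ=(26.3669−66.5848)/(115.0231−74.8052)=-1.0000; B=V−Δ·S=133.3868
Node (3,1) S=123.6807: V=(p*·0.0000+(1−p*)·26.3669)/1.06=18.4071; Δ=(0.0000−26.3669)/(176.8634−115.0231)=-0.4264; B=V−Δ·S=71.1410
Node (3,2) S=190.1757: V=(p*·0.0000+(1−p*)·0.0000)/1.06=0.0000; Δ=(0.0000−0.0000)/(271.9513−176.8634)=0.0000; B=V−Δ·S=0.0000
Node (3,3) S=292.4207: V=(p*·0.0000+(1−p*)·0.0000)/1.06=0.0000; Δ=(0.0000−0.0000)/(418.1616−271.9513)=0.0000; B=V−Δ·S=0.0000
Node (2,0) S=86.4900: V=(p*·18.4071+(1−p*)·52.9511)/1.06=41.4808; Δ=(18.4071−52.9511)/(123.6807−80.4357)=-0.7988; B=V−Δ·S=110.5688
Node (2,1) S=132.9900: V=(p*·0.0000+(1−p*)·18.4071)/1.06=12.8503; Δ=(0.0000−18.4071)/(190.1757−123.6807)=-0.2768; B=V−Δ·S=49.6645
Node (2,2) S=204.4900: V=(p*·0.0000+(1−p*)·0.0000)/1.06=0.0000; Δ=(0.0000−0.0000)/(292.4207−190.1757)=0.0000; B=V−Δ·S=0.0000
Node (1,0) S=93.0000: V=(p*·12.8503+(1−p*)·41.4808)/1.06=32.1102; Δ=(12.8503−41.4808)/(132.9900−86.4900)=-0.6157; B=V−Δ·S=89.3714
Node (1,1) S=143.0000: V=(p*·0.0000+(1−p*)·12.8503)/1.06=8.9709; Δ=(0.0000−12.8503)/(204.4900−132.9900)=-0.1797; B=V−Δ·S=34.6714
Node (0,0) S=100.0000: V=(p*·8.9709+(1−p*)·32.1102)/1.06=24.6170; Δ=(8.9709−32.1102)/(143.0000−93.0000)=-0.4628; B=V−Δ·S=70.8956
Each (Δ,B) replicates both successor values, so the strategy is self-financing and V0 is arbitrage-free.

(0,0): Delta=-0.4628 Bond=70.8956
(1,0): Delta=-0.6157 Bond=89.3714
(1,1): Delta=-0.1797 Bond=34.6714
(2,0): Delta=-0.7988 Bond=110.5688
(2,1): Delta=-0.2768 Bond=49.6645
(2,2): Delta=0.0000 Bond=0.0000
(3,0): Delta=-1.0000 Bond=133.3868
(3,1): Delta=-0.4264 Bond=71.1410
(3,2): Delta=0.0000 Bond=0.0000
(3,3): Delta=0.0000 Bond=0.0000
V0=24.6170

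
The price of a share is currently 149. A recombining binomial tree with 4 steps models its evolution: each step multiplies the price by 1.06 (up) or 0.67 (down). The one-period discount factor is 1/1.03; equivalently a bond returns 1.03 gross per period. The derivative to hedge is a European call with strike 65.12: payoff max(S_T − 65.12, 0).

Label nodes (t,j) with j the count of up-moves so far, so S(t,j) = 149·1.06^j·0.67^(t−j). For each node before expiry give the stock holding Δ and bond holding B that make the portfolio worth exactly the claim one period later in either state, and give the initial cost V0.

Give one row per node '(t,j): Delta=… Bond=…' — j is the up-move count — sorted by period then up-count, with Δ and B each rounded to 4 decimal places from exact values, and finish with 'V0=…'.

(0,0): Delta=0.9953 Bond=-57.1348
(1,0): Delta=0.9369 Bond=-53.0184
(1,1): Delta=0.9984 Bond=-59.3347
(2,0): Delta=0.3447 Bond=-14.9973
(2,1): Delta=0.9681 Bond=-57.9099
(2,2): Delta=1.0000 Bond=-61.3818
(3,0): Delta=0.0000 Bond=0.0000
(3,1): Delta=0.3629 Bond=-16.7345
(3,2): Delta=1.0000 Bond=-63.2233
(3,3): Delta=1.0000 Bond=-63.2233
V0=91.1691

Under the risk-neutral measure, an up-move has probability p* = (R−d)/(u−d) = 0.9231 and values discount at R = 1.03.
Terminal payoffs: V(4,0)=0.0000, V(4,1)=0.0000, V(4,2)=10.0332, V(4,3)=53.7791, V(4,4)=122.9891
Node (3,0) S=44.8137: V=(p*·0.0000+(1−p*)·0.0000)/1.03=0.0000; Δ=(0.0000−0.0000)/(47.5025−30.0252)=0.0000; B=V−Δ·S=0.0000
Node (3,1) S=70.8993: V=(p*·10.0332+(1−p*)·0.0000)/1.03=8.9917; Δ=(10.0332−0.0000)/(75.1532−47.5025)=0.3629; B=V−Δ·S=-16.7345
Node (3,2) S=112.1690: V=(p*·53.7791+(1−p*)·10.0332)/1.03=48.9457; Δ=(53.7791−10.0332)/(118.8991−75.1532)=1.0000; B=V−Δ·S=-63.2233
Node (3,3) S=177.4614: V=(p*·122.9891+(1−p*)·53.7791)/1.03=114.2381; Δ=(122.9891−53.7791)/(188.1091−118.8991)=1.0000; B=V−Δ·S=-63.2233
Node (2,0) S=66.8861: V=(p*·8.9917+(1−p*)·0.0000)/1.03=8.0583; Δ=(8.9917−0.0000)/(70.8993−44.8137)=0.3447; B=V−Δ·S=-14.9973
Node (2,1) S=105.8198: V=(p*·48.9457+(1−p*)·8.9917)/1.03=44.5362; Δ=(48.9457−8.9917)/(112.1690−70.8993)=0.9681; B=V−Δ·S=-57.9099
Node (2,2) S=167.4164: V=(p*·114.2381+(1−p*)·48.9457)/1.03=106.0346; Δ=(114.2381−48.9457)/(177.4614−112.1690)=1.0000; B=V−Δ·S=-61.3818
Node (1,0) S=99.8300: V=(p*·44.5362+(1−p*)·8.0583)/1.03=40.5148; Δ=(44.5362−8.0583)/(105.8198−66.8861)=0.9369; B=V−Δ·S=-53.0184
Node (1,1) S=157.9400: V=(p*·106.0346+(1−p*)·44.5362)/1.03=98.3533; Δ=(106.0346−44.5362)/(167.4164−105.8198)=0.9984; B=V−Δ·S=-59.3347
Node (0,0) S=149.0000: V=(p*·98.3533+(1−p*)·40.5148)/1.03=91.1691; Δ=(98.3533−40.5148)/(157.9400−99.8300)=0.9953; B=V−Δ·S=-57.1348
Check: Δ(0,0)·S0 + B(0,0) = 91.1691 = V0.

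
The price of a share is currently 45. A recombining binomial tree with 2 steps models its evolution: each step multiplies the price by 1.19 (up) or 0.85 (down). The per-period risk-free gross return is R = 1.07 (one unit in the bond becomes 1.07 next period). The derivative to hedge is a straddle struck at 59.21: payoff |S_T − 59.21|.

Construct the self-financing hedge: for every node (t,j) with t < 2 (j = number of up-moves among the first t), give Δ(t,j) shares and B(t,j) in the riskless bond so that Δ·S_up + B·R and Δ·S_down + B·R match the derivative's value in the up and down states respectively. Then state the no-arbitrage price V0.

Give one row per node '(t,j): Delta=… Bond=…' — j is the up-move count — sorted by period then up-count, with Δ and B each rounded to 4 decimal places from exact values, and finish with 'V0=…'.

The replicating-portfolio and risk-neutral prices coincide; use p* = (1.07−0.85)/(1.19−0.85) = 0.6471 for the latter.
Terminal payoffs: V(2,0)=26.6975, V(2,1)=13.6925, V(2,2)=4.5145
Node (1,0) S=38.2500: V=(p*·13.6925+(1−p*)·26.6975)/1.07=17.0864; Δ=(13.6925−26.6975)/(45.5175−32.5125)=-1.0000; B=V−Δ·S=55.3364
Node (1,1) S=53.5500: V=(p*·4.5145+(1−p*)·13.6925)/1.07=7.2465; Δ=(4.5145−13.6925)/(63.7245−45.5175)=-0.5041; B=V−Δ·S=34.2407
Node (0,0) S=45.0000: V=(p*·7.2465+(1−p*)·17.0864)/1.07=10.0182; Δ=(7.2465−17.0864)/(53.5500−38.2500)=-0.6431; B=V−Δ·S=38.9591
The time-0 hedge costs 10.0182, which is the no-arbitrage price.

(0,0): Delta=-0.6431 Bond=38.9591
(1,0): Delta=-1.0000 Bond=55.3364
(1,1): Delta=-0.5041 Bond=34.2407
V0=10.0182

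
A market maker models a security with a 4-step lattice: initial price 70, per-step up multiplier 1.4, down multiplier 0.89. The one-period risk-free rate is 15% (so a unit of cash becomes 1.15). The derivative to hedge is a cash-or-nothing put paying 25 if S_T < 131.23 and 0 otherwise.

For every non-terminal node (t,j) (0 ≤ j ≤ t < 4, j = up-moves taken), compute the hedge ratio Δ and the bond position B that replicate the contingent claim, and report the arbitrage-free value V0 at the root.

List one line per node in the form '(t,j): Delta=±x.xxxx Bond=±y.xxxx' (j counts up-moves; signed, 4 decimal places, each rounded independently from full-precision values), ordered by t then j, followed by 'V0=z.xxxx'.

(0,0): Delta=-0.1760 Bond=21.9337
(1,0): Delta=-0.1546 Bond=23.8933
(1,1): Delta=-0.1890 Bond=26.5031
(2,0): Delta=0.0000 Bond=18.9036
(2,1): Delta=-0.2491 Bond=35.7213
(2,2): Delta=-0.1523 Bond=25.4374
(3,0): Delta=0.0000 Bond=21.7391
(3,1): Delta=0.0000 Bond=21.7391
(3,2): Delta=-0.4014 Bond=59.6760
(3,3): Delta=0.0000 Bond=0.0000
V0=9.6148

Since d<R<u, set p* = (R−d)/(u−d) = 0.5098; price each node as the discounted p*-expectation of its children.
Terminal payoffs: V(4,0)=25.0000, V(4,1)=25.0000, V(4,2)=25.0000, V(4,3)=0.0000, V(4,4)=0.0000
Node (3,0) S=49.3478: V=(p*·25.0000+(1−p*)·25.0000)/1.15=21.7391; Δ=(25.0000−25.0000)/(69.0870−43.9196)=0.0000; B=V−Δ·S=21.7391
Node (3,1) S=77.6258: V=(p*·25.0000+(1−p*)·25.0000)/1.15=21.7391; Δ=(25.0000−25.0000)/(108.6761−69.0870)=0.0000; B=V−Δ·S=21.7391
Node (3,2) S=122.1080: V=(p*·0.0000+(1−p*)·25.0000)/1.15=10.6564; Δ=(0.0000−25.0000)/(170.9512−108.6761)=-0.4014; B=V−Δ·S=59.6760
Node (3,3) S=192.0800: V=(p*·0.0000+(1−p*)·0.0000)/1.15=0.0000; Δ=(0.0000−0.0000)/(268.9120−170.9512)=0.0000; B=V−Δ·S=0.0000
Node (2,0) S=55.4470: V=(p*·21.7391+(1−p*)·21.7391)/1.15=18.9036; Δ=(21.7391−21.7391)/(77.6258−49.3478)=0.0000; B=V−Δ·S=18.9036
Node (2,1) S=87.2200: V=(p*·10.6564+(1−p*)·21.7391)/1.15=13.9905; Δ=(10.6564−21.7391)/(122.1080−77.6258)=-0.2491; B=V−Δ·S=35.7213
Node (2,2) S=137.2000: V=(p*·0.0000+(1−p*)·10.6564)/1.15=4.5424; Δ=(0.0000−10.6564)/(192.0800−122.1080)=-0.1523; B=V−Δ·S=25.4374
Node (1,0) S=62.3000: V=(p*·13.9905+(1−p*)·18.9036)/1.15=14.2599; Δ=(13.9905−18.9036)/(87.2200−55.4470)=-0.1546; B=V−Δ·S=23.8933
Node (1,1) S=98.0000: V=(p*·4.5424+(1−p*)·13.9905)/1.15=7.9772; Δ=(4.5424−13.9905)/(137.2000−87.2200)=-0.1890; B=V−Δ·S=26.5031
Node (0,0) S=70.0000: V=(p*·7.9772+(1−p*)·14.2599)/1.15=9.6148; Δ=(7.9772−14.2599)/(98.0000−62.3000)=-0.1760; B=V−Δ·S=21.9337
Check: Δ(0,0)·S0 + B(0,0) = 9.6148 = V0.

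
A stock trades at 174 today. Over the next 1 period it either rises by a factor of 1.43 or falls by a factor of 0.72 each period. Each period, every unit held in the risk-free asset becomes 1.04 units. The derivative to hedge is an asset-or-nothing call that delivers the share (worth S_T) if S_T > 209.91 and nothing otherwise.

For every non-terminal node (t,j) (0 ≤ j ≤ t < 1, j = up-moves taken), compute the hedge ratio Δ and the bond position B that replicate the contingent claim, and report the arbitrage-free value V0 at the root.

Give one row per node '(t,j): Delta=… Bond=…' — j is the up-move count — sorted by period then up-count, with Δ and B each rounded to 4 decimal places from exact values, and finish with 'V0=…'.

(0,0): Delta=2.0141 Bond=-242.6197
V0=107.8310

Since d<R<u, set p* = (R−d)/(u−d) = 0.4507; price each node as the discounted p*-expectation of its children.
At expiry t=1: V(1,0)=0.0000, V(1,1)=248.8200
  t=0,j=0: stock 174.0000 → up 248.8200 (V=248.8200), down 125.2800 (V=0.0000). Price 107.8310; hedge Δ=2.0141, bond B=-242.6197.
Each (Δ,B) replicates both successor values, so the strategy is self-financing and V0 is arbitrage-free.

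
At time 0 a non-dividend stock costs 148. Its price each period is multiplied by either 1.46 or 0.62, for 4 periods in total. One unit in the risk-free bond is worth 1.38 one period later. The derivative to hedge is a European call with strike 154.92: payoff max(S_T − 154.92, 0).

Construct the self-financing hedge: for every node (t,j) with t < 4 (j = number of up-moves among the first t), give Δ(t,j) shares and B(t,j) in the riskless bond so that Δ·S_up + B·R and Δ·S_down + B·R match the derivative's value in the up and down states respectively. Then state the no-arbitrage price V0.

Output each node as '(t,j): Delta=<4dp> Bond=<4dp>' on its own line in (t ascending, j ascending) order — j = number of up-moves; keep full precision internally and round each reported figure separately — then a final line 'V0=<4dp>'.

(0,0): Delta=0.9706 Bond=-37.8557
(1,0): Delta=0.7286 Bond=-30.0367
(1,1): Delta=0.9814 Bond=-54.5781
(2,0): Delta=0.0000 Bond=0.0000
(2,1): Delta=0.7612 Bond=-45.8138
(2,2): Delta=0.9912 Bond=-78.4235
(3,0): Delta=0.0000 Bond=0.0000
(3,1): Delta=0.0000 Bond=0.0000
(3,2): Delta=0.7952 Bond=-69.8782
(3,3): Delta=1.0000 Bond=-112.2609
V0=105.7895

Under the risk-neutral measure, an up-move has probability p* = (R−d)/(u−d) = 0.9048 and values discount at R = 1.38.
Terminal payoffs: V(4,0)=0.0000, V(4,1)=0.0000, V(4,2)=0.0000, V(4,3)=130.6496, V(4,4)=517.5503
  t=3,j=0: stock 35.2725 → up 51.4979 (V=0.0000), down 21.8690 (V=0.0000). Price 0.0000; hedge Δ=0.0000, bond B=0.0000.
  t=3,j=1: stock 83.0612 → up 121.2693 (V=0.0000), down 51.4979 (V=0.0000). Price 0.0000; hedge Δ=0.0000, bond B=0.0000.
  t=3,j=2: stock 195.5956 → up 285.5696 (V=130.6496), down 121.2693 (V=0.0000). Price 85.6571; hedge Δ=0.7952, bond B=-69.8782.
  t=3,j=3: stock 460.5961 → up 672.4703 (V=517.5503), down 285.5696 (V=130.6496). Price 348.3353; hedge Δ=1.0000, bond B=-112.2609.
  t=2,j=0: stock 56.8912 → up 83.0612 (V=0.0000), down 35.2725 (V=0.0000). Price 0.0000; hedge Δ=0.0000, bond B=0.0000.
  t=2,j=1: stock 133.9696 → up 195.5956 (V=85.6571), down 83.0612 (V=0.0000). Price 56.1589; hedge Δ=0.7612, bond B=-45.8138.
  t=2,j=2: stock 315.4768 → up 460.5961 (V=348.3353), down 195.5956 (V=85.6571). Price 234.2886; hedge Δ=0.9912, bond B=-78.4235.
  t=1,j=0: stock 91.7600 → up 133.9696 (V=56.1589), down 56.8912 (V=0.0000). Price 36.8191; hedge Δ=0.7286, bond B=-30.0367.
  t=1,j=1: stock 216.0800 → up 315.4768 (V=234.2886), down 133.9696 (V=56.1589). Price 157.4811; hedge Δ=0.9814, bond B=-54.5781.
  t=0,j=0: stock 148.0000 → up 216.0800 (V=157.4811), down 91.7600 (V=36.8191). Price 105.7895; hedge Δ=0.9706, bond B=-37.8557.
Root portfolio cost Δ·148+B reproduces V0=105.7895.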